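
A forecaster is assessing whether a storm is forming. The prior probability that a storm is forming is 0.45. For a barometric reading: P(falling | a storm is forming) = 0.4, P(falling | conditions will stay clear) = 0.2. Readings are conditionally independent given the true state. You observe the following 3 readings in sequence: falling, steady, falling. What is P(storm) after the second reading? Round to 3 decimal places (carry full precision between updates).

After 'falling': P(storm) = 0.4·0.4500 / (0.4·0.4500 + 0.2·0.5500) ≈ 0.6207
After 'steady': P(storm) = 0.6·0.6207 / (0.6·0.6207 + 0.8·0.3793) ≈ 0.5510

0.551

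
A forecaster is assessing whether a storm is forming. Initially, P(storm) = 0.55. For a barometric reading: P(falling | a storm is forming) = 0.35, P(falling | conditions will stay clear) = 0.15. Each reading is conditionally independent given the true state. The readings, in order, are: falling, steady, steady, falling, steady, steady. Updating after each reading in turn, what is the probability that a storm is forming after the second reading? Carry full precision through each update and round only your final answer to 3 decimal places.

0.686

After 'falling': P(storm) = 0.35·0.5500 / (0.35·0.5500 + 0.15·0.4500) ≈ 0.7404
After 'steady': P(storm) = 0.65·0.7404 / (0.65·0.7404 + 0.85·0.2596) ≈ 0.6856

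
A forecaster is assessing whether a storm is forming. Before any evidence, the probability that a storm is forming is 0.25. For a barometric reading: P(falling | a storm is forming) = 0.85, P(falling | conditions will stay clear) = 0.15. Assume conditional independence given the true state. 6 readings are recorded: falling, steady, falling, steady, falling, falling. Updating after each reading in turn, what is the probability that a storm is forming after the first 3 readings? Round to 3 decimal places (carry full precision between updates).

0.654

Each posterior becomes the prior for the next update.
After 'falling': P(storm) = 0.85·0.2500 / (0.85·0.2500 + 0.15·0.7500) ≈ 0.6538
After 'steady': P(storm) = 0.15·0.6538 / (0.15·0.6538 + 0.85·0.3462) ≈ 0.2500
After 'falling': P(storm) = 0.85·0.2500 / (0.85·0.2500 + 0.15·0.7500) ≈ 0.6538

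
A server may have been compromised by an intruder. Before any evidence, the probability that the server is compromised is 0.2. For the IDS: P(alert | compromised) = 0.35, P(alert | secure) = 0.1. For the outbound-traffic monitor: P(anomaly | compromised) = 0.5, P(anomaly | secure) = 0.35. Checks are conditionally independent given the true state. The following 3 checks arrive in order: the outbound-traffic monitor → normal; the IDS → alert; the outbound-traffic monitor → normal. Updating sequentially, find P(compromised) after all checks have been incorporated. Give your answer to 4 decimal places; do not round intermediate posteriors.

0.3411

Apply Bayes' rule sequentially, carrying P(compromised) forward.
After the outbound-traffic monitor='normal': P(compromised) = 0.5·0.2000 / (0.5·0.2000 + 0.65·0.8000) ≈ 0.1613
After the IDS='alert': P(compromised) = 0.35·0.1613 / (0.35·0.1613 + 0.1·0.8387) ≈ 0.4023
After the outbound-traffic monitor='normal': P(compromised) = 0.5·0.4023 / (0.5·0.4023 + 0.65·0.5977) ≈ 0.3411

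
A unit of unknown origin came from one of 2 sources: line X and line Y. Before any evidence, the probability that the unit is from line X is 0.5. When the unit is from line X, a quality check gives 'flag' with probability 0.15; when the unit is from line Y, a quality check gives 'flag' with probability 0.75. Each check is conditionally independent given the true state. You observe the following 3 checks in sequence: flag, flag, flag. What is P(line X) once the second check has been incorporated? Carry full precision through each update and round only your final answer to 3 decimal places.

Apply Bayes' rule sequentially, carrying P(line X) forward.
After 'flag': P(line X) = 0.15·0.5000 / (0.15·0.5000 + 0.75·0.5000) ≈ 0.1667
After 'flag': P(line X) = 0.15·0.1667 / (0.15·0.1667 + 0.75·0.8333) ≈ 0.0385

0.038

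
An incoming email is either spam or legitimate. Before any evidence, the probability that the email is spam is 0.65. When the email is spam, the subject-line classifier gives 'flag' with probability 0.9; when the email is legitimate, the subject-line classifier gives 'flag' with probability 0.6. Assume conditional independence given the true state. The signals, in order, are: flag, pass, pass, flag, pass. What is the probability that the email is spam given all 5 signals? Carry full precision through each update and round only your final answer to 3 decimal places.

After 'flag': P(spam) = 0.9·0.6500 / (0.9·0.6500 + 0.6·0.3500) ≈ 0.7358
After 'pass': P(spam) = 0.1·0.7358 / (0.1·0.7358 + 0.4·0.2642) ≈ 0.4105
After 'pass': P(spam) = 0.1·0.4105 / (0.1·0.4105 + 0.4·0.5895) ≈ 0.1483
After 'flag': P(spam) = 0.9·0.1483 / (0.9·0.1483 + 0.6·0.8517) ≈ 0.2071
After 'pass': P(spam) = 0.1·0.2071 / (0.1·0.2071 + 0.4·0.7929) ≈ 0.0613

0.061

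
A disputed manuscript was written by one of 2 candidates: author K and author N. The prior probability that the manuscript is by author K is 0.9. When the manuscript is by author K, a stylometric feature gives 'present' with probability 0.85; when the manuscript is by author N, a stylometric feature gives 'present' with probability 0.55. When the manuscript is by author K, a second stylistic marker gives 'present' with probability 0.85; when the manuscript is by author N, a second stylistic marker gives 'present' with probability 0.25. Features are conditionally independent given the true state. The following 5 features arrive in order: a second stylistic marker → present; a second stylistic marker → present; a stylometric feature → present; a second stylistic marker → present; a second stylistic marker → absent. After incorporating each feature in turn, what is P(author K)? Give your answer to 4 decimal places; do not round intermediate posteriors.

After a second stylistic marker='present': P(author K) = 0.85·0.9000 / (0.85·0.9000 + 0.25·0.1000) ≈ 0.9684
After a second stylistic marker='present': P(author K) = 0.85·0.9684 / (0.85·0.9684 + 0.25·0.0316) ≈ 0.9905
After a stylometric feature='present': P(author K) = 0.85·0.9905 / (0.85·0.9905 + 0.55·0.0095) ≈ 0.9938
After a second stylistic marker='present': P(author K) = 0.85·0.9938 / (0.85·0.9938 + 0.25·0.0062) ≈ 0.9982
After a second stylistic marker='absent': P(author K) = 0.15·0.9982 / (0.15·0.9982 + 0.75·0.0018) ≈ 0.9909

0.9909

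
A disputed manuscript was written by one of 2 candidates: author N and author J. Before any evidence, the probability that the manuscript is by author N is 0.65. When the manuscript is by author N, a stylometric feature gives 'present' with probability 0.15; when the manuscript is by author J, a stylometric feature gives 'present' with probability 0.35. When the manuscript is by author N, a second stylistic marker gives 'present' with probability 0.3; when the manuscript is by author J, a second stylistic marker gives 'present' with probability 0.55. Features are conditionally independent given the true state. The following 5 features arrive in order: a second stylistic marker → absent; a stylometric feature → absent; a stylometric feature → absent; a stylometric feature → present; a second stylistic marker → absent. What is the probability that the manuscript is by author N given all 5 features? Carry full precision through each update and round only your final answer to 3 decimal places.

After a second stylistic marker='absent': P(author N) = 0.7·0.6500 / (0.7·0.6500 + 0.45·0.3500) ≈ 0.7429
After a stylometric feature='absent': P(author N) = 0.85·0.7429 / (0.85·0.7429 + 0.65·0.2571) ≈ 0.7907
After a stylometric feature='absent': P(author N) = 0.85·0.7907 / (0.85·0.7907 + 0.65·0.2093) ≈ 0.8317
After a stylometric feature='present': P(author N) = 0.15·0.8317 / (0.15·0.8317 + 0.35·0.1683) ≈ 0.6792
After a second stylistic marker='absent': P(author N) = 0.7·0.6792 / (0.7·0.6792 + 0.45·0.3208) ≈ 0.7671

0.767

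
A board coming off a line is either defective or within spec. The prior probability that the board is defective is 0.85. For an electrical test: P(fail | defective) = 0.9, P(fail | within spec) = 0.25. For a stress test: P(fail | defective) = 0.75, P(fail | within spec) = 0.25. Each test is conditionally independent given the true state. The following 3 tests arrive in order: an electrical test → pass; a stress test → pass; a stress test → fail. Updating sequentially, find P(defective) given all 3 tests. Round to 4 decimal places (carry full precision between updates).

0.4304

Apply Bayes' rule sequentially, carrying P(defective) forward.
After an electrical test='pass': P(defective) = 0.1·0.8500 / (0.1·0.8500 + 0.75·0.1500) ≈ 0.4304
After a stress test='pass': P(defective) = 0.25·0.4304 / (0.25·0.4304 + 0.75·0.5696) ≈ 0.2012
After a stress test='fail': P(defective) = 0.75·0.2012 / (0.75·0.2012 + 0.25·0.7988) ≈ 0.4304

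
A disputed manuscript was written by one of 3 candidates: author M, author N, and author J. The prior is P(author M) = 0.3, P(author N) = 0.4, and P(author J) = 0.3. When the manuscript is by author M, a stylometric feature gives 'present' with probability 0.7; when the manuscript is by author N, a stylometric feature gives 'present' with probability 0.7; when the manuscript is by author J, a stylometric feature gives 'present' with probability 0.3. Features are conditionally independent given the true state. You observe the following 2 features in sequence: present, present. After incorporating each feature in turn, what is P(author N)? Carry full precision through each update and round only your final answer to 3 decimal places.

Apply Bayes' rule sequentially, carrying P(author N) forward.
After 'present': normaliser = 0.7·0.3000 + 0.7·0.4000 + 0.3·0.3000; P(author M) ≈ 0.3621, P(author N) ≈ 0.4828, P(author J) ≈ 0.1552
After 'present': normaliser = 0.7·0.3621 + 0.7·0.4828 + 0.3·0.1552; P(author M) ≈ 0.3973, P(author N) ≈ 0.5297, P(author J) ≈ 0.0730

0.530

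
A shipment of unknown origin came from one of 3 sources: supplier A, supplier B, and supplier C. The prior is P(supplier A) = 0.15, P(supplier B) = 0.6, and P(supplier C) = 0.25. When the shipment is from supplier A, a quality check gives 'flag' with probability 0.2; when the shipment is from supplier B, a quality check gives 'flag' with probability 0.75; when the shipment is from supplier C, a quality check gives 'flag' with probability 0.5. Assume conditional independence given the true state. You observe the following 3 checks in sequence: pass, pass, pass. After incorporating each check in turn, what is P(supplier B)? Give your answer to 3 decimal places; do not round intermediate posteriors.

Each posterior becomes the prior for the next update.
After 'pass': normaliser = 0.8·0.1500 + 0.25·0.6000 + 0.5·0.2500; P(supplier A) ≈ 0.3038, P(supplier B) ≈ 0.3797, P(supplier C) ≈ 0.3165
After 'pass': normaliser = 0.8·0.3038 + 0.25·0.3797 + 0.5·0.3165; P(supplier A) ≈ 0.4898, P(supplier B) ≈ 0.1913, P(supplier C) ≈ 0.3189
After 'pass': normaliser = 0.8·0.4898 + 0.25·0.1913 + 0.5·0.3189; P(supplier A) ≈ 0.6540, P(supplier B) ≈ 0.0798, P(supplier C) ≈ 0.2661

0.080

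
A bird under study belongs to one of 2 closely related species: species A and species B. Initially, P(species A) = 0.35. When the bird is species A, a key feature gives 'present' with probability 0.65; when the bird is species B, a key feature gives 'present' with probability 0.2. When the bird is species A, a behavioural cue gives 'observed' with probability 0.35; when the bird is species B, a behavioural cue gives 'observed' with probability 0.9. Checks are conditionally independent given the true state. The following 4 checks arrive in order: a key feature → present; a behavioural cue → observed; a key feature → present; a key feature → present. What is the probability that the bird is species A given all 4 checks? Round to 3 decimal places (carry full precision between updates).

After a key feature='present': P(species A) = 0.65·0.3500 / (0.65·0.3500 + 0.2·0.6500) ≈ 0.6364
After a behavioural cue='observed': P(species A) = 0.35·0.6364 / (0.35·0.6364 + 0.9·0.3636) ≈ 0.4050
After a key feature='present': P(species A) = 0.65·0.4050 / (0.65·0.4050 + 0.2·0.5950) ≈ 0.6886
After a key feature='present': P(species A) = 0.65·0.6886 / (0.65·0.6886 + 0.2·0.3114) ≈ 0.8779

0.878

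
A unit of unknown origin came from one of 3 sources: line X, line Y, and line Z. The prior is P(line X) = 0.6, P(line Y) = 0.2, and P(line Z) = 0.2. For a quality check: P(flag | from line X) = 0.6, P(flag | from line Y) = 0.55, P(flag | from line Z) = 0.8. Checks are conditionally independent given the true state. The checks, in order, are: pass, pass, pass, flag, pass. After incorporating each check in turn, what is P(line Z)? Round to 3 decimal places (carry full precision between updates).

After 'pass': normaliser = 0.4·0.6000 + 0.45·0.2000 + 0.2·0.2000; P(line X) ≈ 0.6486, P(line Y) ≈ 0.2432, P(line Z) ≈ 0.1081
After 'pass': normaliser = 0.4·0.6486 + 0.45·0.2432 + 0.2·0.1081; P(line X) ≈ 0.6644, P(line Y) ≈ 0.2803, P(line Z) ≈ 0.0554
After 'pass': normaliser = 0.4·0.6644 + 0.45·0.2803 + 0.2·0.0554; P(line X) ≈ 0.6595, P(line Y) ≈ 0.3130, P(line Z) ≈ 0.0275
After 'flag': normaliser = 0.6·0.6595 + 0.55·0.3130 + 0.8·0.0275; P(line X) ≈ 0.6709, P(line Y) ≈ 0.2919, P(line Z) ≈ 0.0373
After 'pass': normaliser = 0.4·0.6709 + 0.45·0.2919 + 0.2·0.0373; P(line X) ≈ 0.6591, P(line Y) ≈ 0.3226, P(line Z) ≈ 0.0183

0.018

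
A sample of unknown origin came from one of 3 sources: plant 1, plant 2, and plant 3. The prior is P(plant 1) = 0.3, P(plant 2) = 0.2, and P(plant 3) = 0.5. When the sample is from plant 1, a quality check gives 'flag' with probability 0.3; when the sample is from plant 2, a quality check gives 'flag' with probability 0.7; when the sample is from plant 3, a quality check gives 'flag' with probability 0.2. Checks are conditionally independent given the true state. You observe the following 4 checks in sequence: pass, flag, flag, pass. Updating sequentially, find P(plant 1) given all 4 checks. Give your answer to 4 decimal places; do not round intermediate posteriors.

0.3796

After 'pass': normaliser = 0.7·0.3000 + 0.3·0.2000 + 0.8·0.5000; P(plant 1) ≈ 0.3134, P(plant 2) ≈ 0.0896, P(plant 3) ≈ 0.5970
After 'flag': normaliser = 0.3·0.3134 + 0.7·0.0896 + 0.2·0.5970; P(plant 1) ≈ 0.3405, P(plant 2) ≈ 0.2270, P(plant 3) ≈ 0.4324
After 'flag': normaliser = 0.3·0.3405 + 0.7·0.2270 + 0.2·0.4324; P(plant 1) ≈ 0.2939, P(plant 2) ≈ 0.4572, P(plant 3) ≈ 0.2488
After 'pass': normaliser = 0.7·0.2939 + 0.3·0.4572 + 0.8·0.2488; P(plant 1) ≈ 0.3796, P(plant 2) ≈ 0.2531, P(plant 3) ≈ 0.3673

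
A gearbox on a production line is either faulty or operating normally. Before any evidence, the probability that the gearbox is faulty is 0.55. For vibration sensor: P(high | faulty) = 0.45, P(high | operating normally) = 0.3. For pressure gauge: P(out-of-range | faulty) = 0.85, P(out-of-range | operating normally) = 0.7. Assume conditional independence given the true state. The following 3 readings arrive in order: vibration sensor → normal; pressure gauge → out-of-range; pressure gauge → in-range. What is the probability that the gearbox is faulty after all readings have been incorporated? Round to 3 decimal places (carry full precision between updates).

Apply Bayes' rule sequentially, carrying P(faulty) forward.
After vibration sensor='normal': P(faulty) = 0.55·0.5500 / (0.55·0.5500 + 0.7·0.4500) ≈ 0.4899
After pressure gauge='out-of-range': P(faulty) = 0.85·0.4899 / (0.85·0.4899 + 0.7·0.5101) ≈ 0.5383
After pressure gauge='in-range': P(faulty) = 0.15·0.5383 / (0.15·0.5383 + 0.3·0.4617) ≈ 0.3683

0.368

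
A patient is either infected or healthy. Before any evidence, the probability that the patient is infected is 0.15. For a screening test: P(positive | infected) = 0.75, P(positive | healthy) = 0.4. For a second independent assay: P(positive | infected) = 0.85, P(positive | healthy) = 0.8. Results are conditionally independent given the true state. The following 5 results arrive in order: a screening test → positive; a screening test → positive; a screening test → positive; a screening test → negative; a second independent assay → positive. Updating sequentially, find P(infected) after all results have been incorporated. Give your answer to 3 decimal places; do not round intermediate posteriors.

After a screening test='positive': P(infected) = 0.75·0.1500 / (0.75·0.1500 + 0.4·0.8500) ≈ 0.2486
After a screening test='positive': P(infected) = 0.75·0.2486 / (0.75·0.2486 + 0.4·0.7514) ≈ 0.3829
After a screening test='positive': P(infected) = 0.75·0.3829 / (0.75·0.3829 + 0.4·0.6171) ≈ 0.5377
After a screening test='negative': P(infected) = 0.25·0.5377 / (0.25·0.5377 + 0.6·0.4623) ≈ 0.3265
After a second independent assay='positive': P(infected) = 0.85·0.3265 / (0.85·0.3265 + 0.8·0.6735) ≈ 0.3399

0.340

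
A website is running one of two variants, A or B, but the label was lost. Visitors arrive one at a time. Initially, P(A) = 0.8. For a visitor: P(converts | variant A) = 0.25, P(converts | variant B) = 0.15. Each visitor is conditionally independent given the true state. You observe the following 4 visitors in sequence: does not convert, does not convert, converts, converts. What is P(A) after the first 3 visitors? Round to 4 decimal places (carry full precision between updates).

After 'does not convert': P(A) = 0.75·0.8000 / (0.75·0.8000 + 0.85·0.2000) ≈ 0.7792
After 'does not convert': P(A) = 0.75·0.7792 / (0.75·0.7792 + 0.85·0.2208) ≈ 0.7569
After 'converts': P(A) = 0.25·0.7569 / (0.25·0.7569 + 0.15·0.2431) ≈ 0.8385

0.8385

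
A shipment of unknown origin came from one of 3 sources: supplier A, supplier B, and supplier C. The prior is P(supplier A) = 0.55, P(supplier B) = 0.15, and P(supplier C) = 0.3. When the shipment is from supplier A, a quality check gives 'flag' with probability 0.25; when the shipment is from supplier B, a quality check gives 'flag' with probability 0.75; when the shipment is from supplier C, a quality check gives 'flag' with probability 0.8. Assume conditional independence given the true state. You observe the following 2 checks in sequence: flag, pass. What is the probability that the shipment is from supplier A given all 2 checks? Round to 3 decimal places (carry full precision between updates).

After 'flag': normaliser = 0.25·0.5500 + 0.75·0.1500 + 0.8·0.3000; P(supplier A) ≈ 0.2806, P(supplier B) ≈ 0.2296, P(supplier C) ≈ 0.4898
After 'pass': normaliser = 0.75·0.2806 + 0.25·0.2296 + 0.2·0.4898; P(supplier A) ≈ 0.5753, P(supplier B) ≈ 0.1569, P(supplier C) ≈ 0.2678

0.575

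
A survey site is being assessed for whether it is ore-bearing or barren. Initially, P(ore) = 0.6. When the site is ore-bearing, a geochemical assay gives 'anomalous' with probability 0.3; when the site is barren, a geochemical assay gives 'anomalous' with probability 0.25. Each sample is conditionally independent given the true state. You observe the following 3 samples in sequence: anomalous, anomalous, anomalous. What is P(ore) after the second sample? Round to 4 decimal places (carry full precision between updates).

After 'anomalous': P(ore) = 0.3·0.6000 / (0.3·0.6000 + 0.25·0.4000) ≈ 0.6429
After 'anomalous': P(ore) = 0.3·0.6429 / (0.3·0.6429 + 0.25·0.3571) ≈ 0.6835

0.6835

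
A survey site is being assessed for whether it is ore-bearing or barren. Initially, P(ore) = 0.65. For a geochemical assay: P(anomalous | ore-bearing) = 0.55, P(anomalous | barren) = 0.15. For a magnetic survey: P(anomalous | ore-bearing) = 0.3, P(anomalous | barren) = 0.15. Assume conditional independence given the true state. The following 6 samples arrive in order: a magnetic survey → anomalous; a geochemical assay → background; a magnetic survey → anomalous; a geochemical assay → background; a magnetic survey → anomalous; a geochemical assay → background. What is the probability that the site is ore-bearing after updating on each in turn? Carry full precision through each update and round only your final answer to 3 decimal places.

0.688

Apply Bayes' rule sequentially, carrying P(ore) forward.
After a magnetic survey='anomalous': P(ore) = 0.3·0.6500 / (0.3·0.6500 + 0.15·0.3500) ≈ 0.7879
After a geochemical assay='background': P(ore) = 0.45·0.7879 / (0.45·0.7879 + 0.85·0.2121) ≈ 0.6629
After a magnetic survey='anomalous': P(ore) = 0.3·0.6629 / (0.3·0.6629 + 0.15·0.3371) ≈ 0.7973
After a geochemical assay='background': P(ore) = 0.45·0.7973 / (0.45·0.7973 + 0.85·0.2027) ≈ 0.6755
After a magnetic survey='anomalous': P(ore) = 0.3·0.6755 / (0.3·0.6755 + 0.15·0.3245) ≈ 0.8064
After a geochemical assay='background': P(ore) = 0.45·0.8064 / (0.45·0.8064 + 0.85·0.1936) ≈ 0.6879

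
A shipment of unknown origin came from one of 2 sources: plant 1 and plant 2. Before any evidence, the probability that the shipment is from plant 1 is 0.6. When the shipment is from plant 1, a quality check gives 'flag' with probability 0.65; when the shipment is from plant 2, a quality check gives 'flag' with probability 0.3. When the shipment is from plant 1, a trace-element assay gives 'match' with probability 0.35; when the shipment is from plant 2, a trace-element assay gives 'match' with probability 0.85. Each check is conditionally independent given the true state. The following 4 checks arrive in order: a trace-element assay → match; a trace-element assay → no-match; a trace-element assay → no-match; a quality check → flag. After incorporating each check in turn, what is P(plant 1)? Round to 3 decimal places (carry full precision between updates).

0.962

Apply Bayes' rule sequentially, carrying P(plant 1) forward.
After a trace-element assay='match': P(plant 1) = 0.35·0.6000 / (0.35·0.6000 + 0.85·0.4000) ≈ 0.3818
After a trace-element assay='no-match': P(plant 1) = 0.65·0.3818 / (0.65·0.3818 + 0.15·0.6182) ≈ 0.7280
After a trace-element assay='no-match': P(plant 1) = 0.65·0.7280 / (0.65·0.7280 + 0.15·0.2720) ≈ 0.9206
After a quality check='flag': P(plant 1) = 0.65·0.9206 / (0.65·0.9206 + 0.3·0.0794) ≈ 0.9617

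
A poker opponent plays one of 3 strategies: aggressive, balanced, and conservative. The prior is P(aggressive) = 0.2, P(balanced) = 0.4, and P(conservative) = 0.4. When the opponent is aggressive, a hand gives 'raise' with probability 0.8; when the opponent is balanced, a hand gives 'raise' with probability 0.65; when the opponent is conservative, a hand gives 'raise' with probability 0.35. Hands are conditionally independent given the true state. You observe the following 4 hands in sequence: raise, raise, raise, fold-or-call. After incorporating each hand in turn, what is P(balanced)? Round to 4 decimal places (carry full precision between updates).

0.5487

After 'raise': normaliser = 0.8·0.2000 + 0.65·0.4000 + 0.35·0.4000; P(aggressive) ≈ 0.2857, P(balanced) ≈ 0.4643, P(conservative) ≈ 0.2500
After 'raise': normaliser = 0.8·0.2857 + 0.65·0.4643 + 0.35·0.2500; P(aggressive) ≈ 0.3699, P(balanced) ≈ 0.4884, P(conservative) ≈ 0.1416
After 'raise': normaliser = 0.8·0.3699 + 0.65·0.4884 + 0.35·0.1416; P(aggressive) ≈ 0.4464, P(balanced) ≈ 0.4789, P(conservative) ≈ 0.0748
After 'fold-or-call': normaliser = 0.2·0.4464 + 0.35·0.4789 + 0.65·0.0748; P(aggressive) ≈ 0.2923, P(balanced) ≈ 0.5487, P(conservative) ≈ 0.1591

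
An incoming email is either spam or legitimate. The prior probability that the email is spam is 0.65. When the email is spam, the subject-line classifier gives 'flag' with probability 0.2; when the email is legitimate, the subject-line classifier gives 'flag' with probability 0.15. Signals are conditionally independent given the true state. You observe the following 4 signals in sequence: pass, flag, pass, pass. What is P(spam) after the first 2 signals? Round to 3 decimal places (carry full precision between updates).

After 'pass': P(spam) = 0.8·0.6500 / (0.8·0.6500 + 0.85·0.3500) ≈ 0.6361
After 'flag': P(spam) = 0.2·0.6361 / (0.2·0.6361 + 0.15·0.3639) ≈ 0.6997

0.700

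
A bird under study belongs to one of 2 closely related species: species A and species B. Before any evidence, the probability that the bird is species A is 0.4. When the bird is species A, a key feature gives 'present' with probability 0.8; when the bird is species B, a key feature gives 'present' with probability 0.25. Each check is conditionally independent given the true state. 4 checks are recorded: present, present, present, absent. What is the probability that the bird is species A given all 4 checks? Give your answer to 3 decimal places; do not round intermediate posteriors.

After 'present': P(species A) = 0.8·0.4000 / (0.8·0.4000 + 0.25·0.6000) ≈ 0.6809
After 'present': P(species A) = 0.8·0.6809 / (0.8·0.6809 + 0.25·0.3191) ≈ 0.8722
After 'present': P(species A) = 0.8·0.8722 / (0.8·0.8722 + 0.25·0.1278) ≈ 0.9562
After 'absent': P(species A) = 0.2·0.9562 / (0.2·0.9562 + 0.75·0.0438) ≈ 0.8535

0.853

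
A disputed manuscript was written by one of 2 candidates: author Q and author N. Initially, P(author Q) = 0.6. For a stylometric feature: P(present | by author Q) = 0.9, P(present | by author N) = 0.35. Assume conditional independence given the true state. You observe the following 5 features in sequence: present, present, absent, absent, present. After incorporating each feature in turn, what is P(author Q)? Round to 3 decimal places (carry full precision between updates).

Apply Bayes' rule sequentially, carrying P(author Q) forward.
After 'present': P(author Q) = 0.9·0.6000 / (0.9·0.6000 + 0.35·0.4000) ≈ 0.7941
After 'present': P(author Q) = 0.9·0.7941 / (0.9·0.7941 + 0.35·0.2059) ≈ 0.9084
After 'absent': P(author Q) = 0.1·0.9084 / (0.1·0.9084 + 0.65·0.0916) ≈ 0.6041
After 'absent': P(author Q) = 0.1·0.6041 / (0.1·0.6041 + 0.65·0.3959) ≈ 0.1901
After 'present': P(author Q) = 0.9·0.1901 / (0.9·0.1901 + 0.35·0.8099) ≈ 0.3764

0.376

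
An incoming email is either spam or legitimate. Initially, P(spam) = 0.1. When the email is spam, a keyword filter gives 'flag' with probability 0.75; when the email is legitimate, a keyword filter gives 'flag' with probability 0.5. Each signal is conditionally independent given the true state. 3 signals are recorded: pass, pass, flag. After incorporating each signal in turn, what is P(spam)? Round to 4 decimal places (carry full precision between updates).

0.0400

Each posterior becomes the prior for the next update.
After 'pass': P(spam) = 0.25·0.1000 / (0.25·0.1000 + 0.5·0.9000) ≈ 0.0526
After 'pass': P(spam) = 0.25·0.0526 / (0.25·0.0526 + 0.5·0.9474) ≈ 0.0270
After 'flag': P(spam) = 0.75·0.0270 / (0.75·0.0270 + 0.5·0.9730) ≈ 0.0400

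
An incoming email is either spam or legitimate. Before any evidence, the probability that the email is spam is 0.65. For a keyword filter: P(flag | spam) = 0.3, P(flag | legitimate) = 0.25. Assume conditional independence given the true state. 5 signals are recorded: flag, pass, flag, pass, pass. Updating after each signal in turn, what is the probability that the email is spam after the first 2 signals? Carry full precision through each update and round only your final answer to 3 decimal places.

After 'flag': P(spam) = 0.3·0.6500 / (0.3·0.6500 + 0.25·0.3500) ≈ 0.6903
After 'pass': P(spam) = 0.7·0.6903 / (0.7·0.6903 + 0.75·0.3097) ≈ 0.6753

0.675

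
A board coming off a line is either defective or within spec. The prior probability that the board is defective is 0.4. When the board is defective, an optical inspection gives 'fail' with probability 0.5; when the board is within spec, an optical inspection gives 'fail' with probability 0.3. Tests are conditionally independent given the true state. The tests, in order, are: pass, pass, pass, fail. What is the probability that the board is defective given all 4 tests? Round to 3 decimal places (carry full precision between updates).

0.288

After 'pass': P(defective) = 0.5·0.4000 / (0.5·0.4000 + 0.7·0.6000) ≈ 0.3226
After 'pass': P(defective) = 0.5·0.3226 / (0.5·0.3226 + 0.7·0.6774) ≈ 0.2538
After 'pass': P(defective) = 0.5·0.2538 / (0.5·0.2538 + 0.7·0.7462) ≈ 0.1955
After 'fail': P(defective) = 0.5·0.1955 / (0.5·0.1955 + 0.3·0.8045) ≈ 0.2882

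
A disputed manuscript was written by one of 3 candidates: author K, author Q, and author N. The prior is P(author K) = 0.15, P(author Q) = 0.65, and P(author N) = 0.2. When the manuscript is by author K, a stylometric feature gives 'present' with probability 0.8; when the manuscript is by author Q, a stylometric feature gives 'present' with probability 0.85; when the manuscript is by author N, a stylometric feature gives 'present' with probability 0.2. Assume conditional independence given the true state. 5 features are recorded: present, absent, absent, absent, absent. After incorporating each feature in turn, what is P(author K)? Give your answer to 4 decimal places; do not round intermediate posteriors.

After 'present': normaliser = 0.8·0.1500 + 0.85·0.6500 + 0.2·0.2000; P(author K) ≈ 0.1684, P(author Q) ≈ 0.7754, P(author N) ≈ 0.0561
After 'absent': normaliser = 0.2·0.1684 + 0.15·0.7754 + 0.8·0.0561; P(author K) ≈ 0.1728, P(author Q) ≈ 0.5968, P(author N) ≈ 0.2304
After 'absent': normaliser = 0.2·0.1728 + 0.15·0.5968 + 0.8·0.2304; P(author K) ≈ 0.1121, P(author Q) ≈ 0.2902, P(author N) ≈ 0.5977
After 'absent': normaliser = 0.2·0.1121 + 0.15·0.2902 + 0.8·0.5977; P(author K) ≈ 0.0412, P(author Q) ≈ 0.0800, P(author N) ≈ 0.8788
After 'absent': normaliser = 0.2·0.0412 + 0.15·0.0800 + 0.8·0.8788; P(author K) ≈ 0.0114, P(author Q) ≈ 0.0166, P(author N) ≈ 0.9720

0.0114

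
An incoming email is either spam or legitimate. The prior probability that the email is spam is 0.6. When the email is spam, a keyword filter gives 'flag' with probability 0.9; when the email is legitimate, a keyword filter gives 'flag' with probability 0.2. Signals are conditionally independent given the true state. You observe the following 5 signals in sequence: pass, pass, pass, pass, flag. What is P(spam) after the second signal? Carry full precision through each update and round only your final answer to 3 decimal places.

0.023

Each posterior becomes the prior for the next update.
After 'pass': P(spam) = 0.1·0.6000 / (0.1·0.6000 + 0.8·0.4000) ≈ 0.1579
After 'pass': P(spam) = 0.1·0.1579 / (0.1·0.1579 + 0.8·0.8421) ≈ 0.0229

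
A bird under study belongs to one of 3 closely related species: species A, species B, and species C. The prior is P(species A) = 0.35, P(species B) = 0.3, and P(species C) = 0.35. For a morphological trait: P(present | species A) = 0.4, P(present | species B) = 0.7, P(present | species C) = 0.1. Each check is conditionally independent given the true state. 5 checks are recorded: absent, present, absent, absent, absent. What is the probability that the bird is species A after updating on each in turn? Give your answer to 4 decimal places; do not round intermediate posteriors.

0.4238

After 'absent': normaliser = 0.6·0.3500 + 0.3·0.3000 + 0.9·0.3500; P(species A) ≈ 0.3415, P(species B) ≈ 0.1463, P(species C) ≈ 0.5122
After 'present': normaliser = 0.4·0.3415 + 0.7·0.1463 + 0.1·0.5122; P(species A) ≈ 0.4706, P(species B) ≈ 0.3529, P(species C) ≈ 0.1765
After 'absent': normaliser = 0.6·0.4706 + 0.3·0.3529 + 0.9·0.1765; P(species A) ≈ 0.5161, P(species B) ≈ 0.1935, P(species C) ≈ 0.2903
After 'absent': normaliser = 0.6·0.5161 + 0.3·0.1935 + 0.9·0.2903; P(species A) ≈ 0.4923, P(species B) ≈ 0.0923, P(species C) ≈ 0.4154
After 'absent': normaliser = 0.6·0.4923 + 0.3·0.0923 + 0.9·0.4154; P(species A) ≈ 0.4238, P(species B) ≈ 0.0397, P(species C) ≈ 0.5364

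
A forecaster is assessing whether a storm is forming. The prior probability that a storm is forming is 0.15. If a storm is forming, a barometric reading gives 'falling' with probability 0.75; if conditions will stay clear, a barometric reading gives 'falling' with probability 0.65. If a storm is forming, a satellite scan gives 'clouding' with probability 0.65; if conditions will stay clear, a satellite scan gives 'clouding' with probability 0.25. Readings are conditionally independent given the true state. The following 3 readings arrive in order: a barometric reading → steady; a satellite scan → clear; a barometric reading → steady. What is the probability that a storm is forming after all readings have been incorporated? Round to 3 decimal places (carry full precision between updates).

After a barometric reading='steady': P(storm) = 0.25·0.1500 / (0.25·0.1500 + 0.35·0.8500) ≈ 0.1119
After a satellite scan='clear': P(storm) = 0.35·0.1119 / (0.35·0.1119 + 0.75·0.8881) ≈ 0.0556
After a barometric reading='steady': P(storm) = 0.25·0.0556 / (0.25·0.0556 + 0.35·0.9444) ≈ 0.0403

0.040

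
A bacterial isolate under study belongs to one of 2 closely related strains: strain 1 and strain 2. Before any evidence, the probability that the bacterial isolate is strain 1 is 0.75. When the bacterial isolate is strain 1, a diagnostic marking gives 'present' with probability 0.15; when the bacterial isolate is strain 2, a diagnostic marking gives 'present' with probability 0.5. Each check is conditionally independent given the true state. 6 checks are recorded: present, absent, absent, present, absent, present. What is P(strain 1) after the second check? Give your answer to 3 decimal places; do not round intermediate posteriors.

After 'present': P(strain 1) = 0.15·0.7500 / (0.15·0.7500 + 0.5·0.2500) ≈ 0.4737
After 'absent': P(strain 1) = 0.85·0.4737 / (0.85·0.4737 + 0.5·0.5263) ≈ 0.6047

0.605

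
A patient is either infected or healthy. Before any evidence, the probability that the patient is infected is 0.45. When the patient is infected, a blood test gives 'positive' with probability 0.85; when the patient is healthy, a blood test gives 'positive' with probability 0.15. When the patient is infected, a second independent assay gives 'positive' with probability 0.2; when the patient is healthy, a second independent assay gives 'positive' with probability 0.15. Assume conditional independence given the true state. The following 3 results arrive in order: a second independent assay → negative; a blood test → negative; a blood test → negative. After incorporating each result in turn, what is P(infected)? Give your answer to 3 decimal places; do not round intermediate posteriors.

Each posterior becomes the prior for the next update.
After a second independent assay='negative': P(infected) = 0.8·0.4500 / (0.8·0.4500 + 0.85·0.5500) ≈ 0.4350
After a blood test='negative': P(infected) = 0.15·0.4350 / (0.15·0.4350 + 0.85·0.5650) ≈ 0.1196
After a blood test='negative': P(infected) = 0.15·0.1196 / (0.15·0.1196 + 0.85·0.8804) ≈ 0.0234

0.023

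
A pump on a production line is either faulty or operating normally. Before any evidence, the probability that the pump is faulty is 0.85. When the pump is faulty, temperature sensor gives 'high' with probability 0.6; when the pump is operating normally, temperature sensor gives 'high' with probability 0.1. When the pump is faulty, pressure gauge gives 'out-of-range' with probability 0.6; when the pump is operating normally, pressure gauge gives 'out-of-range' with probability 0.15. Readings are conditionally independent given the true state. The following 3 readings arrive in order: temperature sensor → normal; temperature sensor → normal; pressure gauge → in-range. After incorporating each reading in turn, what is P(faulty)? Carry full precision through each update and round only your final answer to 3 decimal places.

Each posterior becomes the prior for the next update.
After temperature sensor='normal': P(faulty) = 0.4·0.8500 / (0.4·0.8500 + 0.9·0.1500) ≈ 0.7158
After temperature sensor='normal': P(faulty) = 0.4·0.7158 / (0.4·0.7158 + 0.9·0.2842) ≈ 0.5282
After pressure gauge='in-range': P(faulty) = 0.4·0.5282 / (0.4·0.5282 + 0.85·0.4718) ≈ 0.3450

0.345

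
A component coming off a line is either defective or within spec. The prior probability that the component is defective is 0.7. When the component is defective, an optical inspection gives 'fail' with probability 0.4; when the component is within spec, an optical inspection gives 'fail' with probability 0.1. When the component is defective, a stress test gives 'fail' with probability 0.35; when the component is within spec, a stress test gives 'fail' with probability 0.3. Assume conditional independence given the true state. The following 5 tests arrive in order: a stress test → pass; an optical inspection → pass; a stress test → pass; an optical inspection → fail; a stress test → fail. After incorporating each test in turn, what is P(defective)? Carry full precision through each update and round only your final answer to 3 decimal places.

0.862

After a stress test='pass': P(defective) = 0.65·0.7000 / (0.65·0.7000 + 0.7·0.3000) ≈ 0.6842
After an optical inspection='pass': P(defective) = 0.6·0.6842 / (0.6·0.6842 + 0.9·0.3158) ≈ 0.5909
After a stress test='pass': P(defective) = 0.65·0.5909 / (0.65·0.5909 + 0.7·0.4091) ≈ 0.5729
After an optical inspection='fail': P(defective) = 0.4·0.5729 / (0.4·0.5729 + 0.1·0.4271) ≈ 0.8429
After a stress test='fail': P(defective) = 0.35·0.8429 / (0.35·0.8429 + 0.3·0.1571) ≈ 0.8622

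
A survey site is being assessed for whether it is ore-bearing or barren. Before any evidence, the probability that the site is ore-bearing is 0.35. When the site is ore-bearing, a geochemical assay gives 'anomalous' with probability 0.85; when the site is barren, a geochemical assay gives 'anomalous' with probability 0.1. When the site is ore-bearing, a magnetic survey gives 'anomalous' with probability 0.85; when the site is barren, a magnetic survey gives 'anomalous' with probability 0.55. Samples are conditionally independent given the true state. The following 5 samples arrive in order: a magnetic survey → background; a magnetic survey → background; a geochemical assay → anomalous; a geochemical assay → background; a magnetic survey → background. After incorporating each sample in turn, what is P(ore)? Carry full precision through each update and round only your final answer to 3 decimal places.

0.027

After a magnetic survey='background': P(ore) = 0.15·0.3500 / (0.15·0.3500 + 0.45·0.6500) ≈ 0.1522
After a magnetic survey='background': P(ore) = 0.15·0.1522 / (0.15·0.1522 + 0.45·0.8478) ≈ 0.0565
After a geochemical assay='anomalous': P(ore) = 0.85·0.0565 / (0.85·0.0565 + 0.1·0.9435) ≈ 0.3371
After a geochemical assay='background': P(ore) = 0.15·0.3371 / (0.15·0.3371 + 0.9·0.6629) ≈ 0.0781
After a magnetic survey='background': P(ore) = 0.15·0.0781 / (0.15·0.0781 + 0.45·0.9219) ≈ 0.0275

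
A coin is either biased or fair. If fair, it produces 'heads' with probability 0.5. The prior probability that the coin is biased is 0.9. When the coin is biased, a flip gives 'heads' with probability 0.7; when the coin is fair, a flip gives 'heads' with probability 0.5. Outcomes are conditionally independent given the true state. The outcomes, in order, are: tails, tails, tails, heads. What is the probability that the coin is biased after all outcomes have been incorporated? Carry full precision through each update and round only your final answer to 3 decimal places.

After 'tails': P(biased) = 0.3·0.9000 / (0.3·0.9000 + 0.5·0.1000) ≈ 0.8438
After 'tails': P(biased) = 0.3·0.8438 / (0.3·0.8438 + 0.5·0.1562) ≈ 0.7642
After 'tails': P(biased) = 0.3·0.7642 / (0.3·0.7642 + 0.5·0.2358) ≈ 0.6603
After 'heads': P(biased) = 0.7·0.6603 / (0.7·0.6603 + 0.5·0.3397) ≈ 0.7313

0.731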